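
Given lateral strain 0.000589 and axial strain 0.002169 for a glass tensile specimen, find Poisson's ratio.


Poisson's ratio: nu = lateral strain / axial strain
  nu = 0.000589 / 0.002169 = 0.2716

0.2716


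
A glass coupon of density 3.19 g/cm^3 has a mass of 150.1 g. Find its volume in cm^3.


Rearrange rho = m / V:
  V = m / rho
  V = 150.1 / 3.19 = 47.053 cm^3

47.053 cm^3


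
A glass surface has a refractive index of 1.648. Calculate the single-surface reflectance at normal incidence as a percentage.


Fresnel reflectance at normal incidence:
  R = ((n - 1)/(n + 1))^2
  (n - 1)/(n + 1) = (1.648 - 1)/(1.648 + 1) = 0.244713
  R = 0.244713^2 = 0.0598845
  R(%) = 0.0598845 * 100 = 5.988%

5.988%


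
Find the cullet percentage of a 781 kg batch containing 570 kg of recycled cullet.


Cullet ratio = (cullet mass / total batch mass) * 100
  Ratio = 570 / 781 * 100 = 72.98%

72.98%


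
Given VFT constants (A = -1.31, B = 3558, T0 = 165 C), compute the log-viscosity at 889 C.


VFT equation: log(eta) = A + B / (T - T0)
  T - T0 = 889 - 165 = 724
  B / (T - T0) = 3558 / 724 = 4.914
  log(eta) = -1.31 + 4.914 = 3.604

3.604


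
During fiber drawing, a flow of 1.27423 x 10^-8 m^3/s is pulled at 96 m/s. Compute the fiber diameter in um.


Cross-sectional area from continuity:
  A = Q / v = 1.27423 x 10^-8 / 96 = 1.327323 x 10^-10 m^2
Diameter from circular cross-section:
  d = sqrt(4A / pi) * 10^6 (m -> um)
  d = sqrt(4 * 1.327323 x 10^-10 / pi) * 10^6 = 13.0 um

13.0 um


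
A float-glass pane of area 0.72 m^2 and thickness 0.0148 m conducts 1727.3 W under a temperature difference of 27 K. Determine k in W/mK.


Fourier's law rearranged: k = Q * t / (A * dT)
  Numerator = 1727.3 * 0.0148 = 25.56404
  Denominator = 0.72 * 27 = 19.44
  k = 25.56404 / 19.44 = 1.315 W/mK

1.315 W/mK


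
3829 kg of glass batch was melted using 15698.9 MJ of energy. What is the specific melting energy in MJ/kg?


Rearrange E = m * s for s:
  s = E / m
  s = 15698.9 / 3829 = 4.1 MJ/kg

4.1 MJ/kg


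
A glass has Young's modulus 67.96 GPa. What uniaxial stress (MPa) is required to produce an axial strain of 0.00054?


Rearrange E = sigma / epsilon:
  sigma = E * epsilon
  E (MPa) = 67.96 * 1000 = 67960
  sigma = 67960 * 0.00054 = 36.7 MPa

36.7 MPa


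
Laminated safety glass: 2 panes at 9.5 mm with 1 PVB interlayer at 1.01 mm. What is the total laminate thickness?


Total thickness = glass contribution + PVB contribution
  Glass: 2 * 9.5 = 19.0 mm
  PVB: 1 * 1.01 = 1.01 mm
  Total = 19.0 + 1.01 = 20.01 mm

20.01 mm


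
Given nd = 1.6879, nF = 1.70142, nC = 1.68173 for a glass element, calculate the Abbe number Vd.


Abbe number formula: Vd = (nd - 1) / (nF - nC)
  nd - 1 = 1.6879 - 1 = 0.6879
  nF - nC = 1.70142 - 1.68173 = 0.01969
  Vd = 0.6879 / 0.01969 = 34.94

34.94


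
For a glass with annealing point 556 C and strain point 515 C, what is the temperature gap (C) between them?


Gap = T_anneal - T_strain:
  gap = 556 - 515 = 41 C

41 C


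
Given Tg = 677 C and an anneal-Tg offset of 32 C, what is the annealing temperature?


The annealing temperature is Tg plus the offset:
  T_anneal = 677 + 32 = 709 C

709 C


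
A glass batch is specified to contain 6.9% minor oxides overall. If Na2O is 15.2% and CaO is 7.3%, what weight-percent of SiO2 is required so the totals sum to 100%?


Known pieces sum to 100%:
  SiO2 = 100 - (others + Na2O + CaO)
  SiO2 = 100 - (6.9 + 15.2 + 7.3) = 70.6%

70.6%


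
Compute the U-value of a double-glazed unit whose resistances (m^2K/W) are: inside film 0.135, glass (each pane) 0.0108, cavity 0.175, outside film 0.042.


Total thermal resistance (series):
  R_total = R_in + R_glass + R_air + R_glass + R_out
  R_total = 0.135 + 0.0108 + 0.175 + 0.0108 + 0.042 = 0.3736 m^2K/W
U-value = 1 / R_total = 1 / 0.3736 = 2.677 W/m^2K

2.677 W/m^2K


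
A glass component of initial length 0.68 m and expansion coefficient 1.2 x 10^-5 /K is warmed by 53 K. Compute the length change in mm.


Thermal expansion formula: dL = alpha * L0 * dT
  dL = (1.2 x 10^-5) * 0.68 * 53 = 0.00043248 m
Convert to mm: 0.00043248 * 1000 = 0.4325 mm

0.4325 mm


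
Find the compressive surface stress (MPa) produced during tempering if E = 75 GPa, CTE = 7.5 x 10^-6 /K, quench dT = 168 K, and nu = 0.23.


Tempering stress: sigma = E * alpha * dT / (1 - nu)
  E (MPa) = 75 * 1000 = 75000
  Numerator = 75000 * (7.5 x 10^-6) * 168 = 94.5
  Denominator = 1 - 0.23 = 0.77
  sigma = 94.5 / 0.77 = 122.7 MPa

122.7 MPa


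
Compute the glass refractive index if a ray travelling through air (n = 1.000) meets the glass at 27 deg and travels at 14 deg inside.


Apply Snell's law: n1 * sin(theta1) = n2 * sin(theta2)
  n2 = n1 * sin(theta1) / sin(theta2)
  sin(27) = 0.45399
  sin(14) = 0.241922
  n2 = 1.000 * 0.45399 / 0.241922 = 1.8766

1.8766


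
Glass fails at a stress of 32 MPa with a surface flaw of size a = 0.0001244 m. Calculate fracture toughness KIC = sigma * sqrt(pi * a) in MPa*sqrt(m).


Fracture toughness: KIC = sigma * sqrt(pi * a)
  pi * a = pi * 0.0001244 = 0.000390814
  sqrt(pi * a) = 0.019769
  KIC = 32 * 0.019769 = 0.633 MPa*sqrt(m)

0.633 MPa*sqrt(m)


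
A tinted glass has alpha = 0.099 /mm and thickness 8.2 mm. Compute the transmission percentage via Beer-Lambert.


Beer-Lambert law: T = exp(-alpha * thickness)
  exponent = -0.099 * 8.2 = -0.8118
  T = exp(-0.8118) = 0.4441
  Percentage = 0.4441 * 100 = 44.41%

44.41%


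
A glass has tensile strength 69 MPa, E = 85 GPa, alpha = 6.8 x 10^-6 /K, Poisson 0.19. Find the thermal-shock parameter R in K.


Thermal shock resistance: R = sigma * (1 - nu) / (E * alpha)
  Numerator = 69 * (1 - 0.19) = 55.89
  Denominator = 85 * 1000 * (6.8 x 10^-6) = 0.578
  R = 55.89 / 0.578 = 96.7 K

96.7 K


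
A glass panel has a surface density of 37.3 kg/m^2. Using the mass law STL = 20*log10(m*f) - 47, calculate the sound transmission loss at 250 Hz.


Mass law: STL = 20 * log10(m * f) - 47
  m * f = 37.3 * 250 = 9325
  log10(9325) = 3.96965
  STL = 20 * 3.96965 - 47 = 79.393 - 47 = 32.4 dB

32.4 dB


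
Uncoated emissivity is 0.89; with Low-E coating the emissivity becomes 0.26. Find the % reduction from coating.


Percentage reduction = (1 - coated/uncoated) * 100
  Ratio = 0.26 / 0.89 = 0.2921
  Reduction = (1 - 0.2921) * 100 = 70.8%

70.8%


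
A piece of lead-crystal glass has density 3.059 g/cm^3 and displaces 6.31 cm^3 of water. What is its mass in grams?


Rearrange rho = m / V:
  m = rho * V
  m = 3.059 * 6.31 = 19.302 g

19.302 g


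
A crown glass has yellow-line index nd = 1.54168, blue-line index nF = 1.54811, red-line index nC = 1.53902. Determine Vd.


Abbe number formula: Vd = (nd - 1) / (nF - nC)
  nd - 1 = 1.54168 - 1 = 0.54168
  nF - nC = 1.54811 - 1.53902 = 0.00909
  Vd = 0.54168 / 0.00909 = 59.59

59.59


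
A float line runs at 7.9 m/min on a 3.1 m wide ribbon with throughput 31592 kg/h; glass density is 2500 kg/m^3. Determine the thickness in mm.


Ribbon cross-section from mass balance:
  Volume rate = throughput / density = 31592 / 2500 = 12.6368 m^3/h
  thickness = volume rate / (speed * 60 * width), i.e.
  thickness = throughput / (60 * speed * width * density) * 1000
  thickness = 31592 / (60 * 7.9 * 3.1 * 2500) * 1000 = 8.6 mm

8.6 mm


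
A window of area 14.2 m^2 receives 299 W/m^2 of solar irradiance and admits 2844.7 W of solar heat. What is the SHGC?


Rearrange Q = Area * SHGC * Irradiance:
  SHGC = Q / (Area * Irradiance)
  SHGC = 2844.7 / (14.2 * 299) = 0.67

0.67


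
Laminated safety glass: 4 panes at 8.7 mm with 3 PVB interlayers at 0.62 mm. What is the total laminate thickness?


Total thickness = glass contribution + PVB contribution
  Glass: 4 * 8.7 = 34.8 mm
  PVB: 3 * 0.62 = 1.86 mm
  Total = 34.8 + 1.86 = 36.66 mm

36.66 mm


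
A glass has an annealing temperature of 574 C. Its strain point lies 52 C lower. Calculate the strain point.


Strain point = annealing point - difference:
  T_strain = 574 - 52 = 522 C

522 C


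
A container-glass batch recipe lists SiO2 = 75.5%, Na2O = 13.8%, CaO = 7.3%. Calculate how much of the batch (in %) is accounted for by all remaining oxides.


Sum the three major oxides:
  SiO2 + Na2O + CaO = 75.5 + 13.8 + 7.3 = 96.6%
Subtract from 100%:
  Others = 100 - 96.6 = 3.4%

3.4%


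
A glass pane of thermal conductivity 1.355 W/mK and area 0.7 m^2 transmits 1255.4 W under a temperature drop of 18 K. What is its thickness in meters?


Fourier's law: t = k * A * dT / Q
  t = 1.355 * 0.7 * 18 / 1255.4
  t = 17.073 / 1255.4 = 0.0136 m

0.0136 m


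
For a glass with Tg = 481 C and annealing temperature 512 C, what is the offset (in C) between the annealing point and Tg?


Offset = T_anneal - Tg:
  offset = 512 - 481 = 31 C

31 C


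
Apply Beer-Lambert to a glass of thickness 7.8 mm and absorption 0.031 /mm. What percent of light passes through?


Beer-Lambert law: T = exp(-alpha * thickness)
  exponent = -0.031 * 7.8 = -0.2418
  T = exp(-0.2418) = 0.7852
  Percentage = 0.7852 * 100 = 78.52%

78.52%


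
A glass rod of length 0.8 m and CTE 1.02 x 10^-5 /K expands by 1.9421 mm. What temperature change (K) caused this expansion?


Rearrange dL = alpha * L0 * dT for dT:
  dT = dL / (alpha * L0)
  dL (m) = 1.9421 / 1000 = 0.0019421
  dT = 0.0019421 / ((1.02 x 10^-5) * 0.8) = 238.0 K

238.0 K


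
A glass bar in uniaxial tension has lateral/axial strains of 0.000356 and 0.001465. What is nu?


Poisson's ratio: nu = lateral strain / axial strain
  nu = 0.000356 / 0.001465 = 0.243

0.243


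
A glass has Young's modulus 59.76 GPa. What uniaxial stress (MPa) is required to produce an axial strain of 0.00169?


Rearrange E = sigma / epsilon:
  sigma = E * epsilon
  E (MPa) = 59.76 * 1000 = 59760
  sigma = 59760 * 0.00169 = 100.99 MPa

100.99 MPa


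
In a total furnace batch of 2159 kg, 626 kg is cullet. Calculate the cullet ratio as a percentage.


Cullet ratio = (cullet mass / total batch mass) * 100
  Ratio = 626 / 2159 * 100 = 28.99%

28.99%


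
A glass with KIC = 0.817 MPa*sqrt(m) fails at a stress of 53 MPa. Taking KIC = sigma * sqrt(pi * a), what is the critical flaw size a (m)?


Rearrange KIC = sigma * sqrt(pi * a):
  sqrt(pi * a) = KIC / sigma
  sqrt(pi * a) = 0.817 / 53 = 0.015415
  a = (KIC / sigma)^2 / pi
  a = 0.015415^2 / pi = 0.0000756 m

0.0000756 m


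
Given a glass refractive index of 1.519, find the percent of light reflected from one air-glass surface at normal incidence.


Fresnel reflectance at normal incidence:
  R = ((n - 1)/(n + 1))^2
  (n - 1)/(n + 1) = (1.519 - 1)/(1.519 + 1) = 0.206034
  R = 0.206034^2 = 0.04245
  R(%) = 0.04245 * 100 = 4.245%

4.245%


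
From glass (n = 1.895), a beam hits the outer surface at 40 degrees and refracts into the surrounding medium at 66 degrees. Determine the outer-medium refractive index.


Apply Snell's law: n1 * sin(theta1) = n2 * sin(theta2)
  n2 = n1 * sin(theta1) / sin(theta2)
  sin(40) = 0.642788
  sin(66) = 0.913545
  n2 = 1.895 * 0.642788 / 0.913545 = 1.3334

1.3334


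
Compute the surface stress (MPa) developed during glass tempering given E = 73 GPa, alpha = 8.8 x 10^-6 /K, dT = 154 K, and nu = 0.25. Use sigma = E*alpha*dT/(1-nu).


Tempering stress: sigma = E * alpha * dT / (1 - nu)
  E (MPa) = 73 * 1000 = 73000
  Numerator = 73000 * (8.8 x 10^-6) * 154 = 98.9296
  Denominator = 1 - 0.25 = 0.75
  sigma = 98.9296 / 0.75 = 131.9 MPa

131.9 MPa


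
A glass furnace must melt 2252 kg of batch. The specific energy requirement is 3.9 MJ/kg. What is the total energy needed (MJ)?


Total energy = mass * specific energy
  E = 2252 * 3.9 = 8782.8 MJ

8782.8 MJ


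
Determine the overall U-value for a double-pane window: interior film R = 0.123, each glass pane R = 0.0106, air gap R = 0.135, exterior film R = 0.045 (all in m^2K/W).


Total thermal resistance (series):
  R_total = R_in + R_glass + R_air + R_glass + R_out
  R_total = 0.123 + 0.0106 + 0.135 + 0.0106 + 0.045 = 0.3242 m^2K/W
U-value = 1 / R_total = 1 / 0.3242 = 3.085 W/m^2K

3.085 W/m^2K


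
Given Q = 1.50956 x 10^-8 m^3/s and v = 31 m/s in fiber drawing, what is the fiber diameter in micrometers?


Cross-sectional area from continuity:
  A = Q / v = 1.50956 x 10^-8 / 31 = 4.869548 x 10^-10 m^2
Diameter from circular cross-section:
  d = sqrt(4A / pi) * 10^6 (m -> um)
  d = sqrt(4 * 4.869548 x 10^-10 / pi) * 10^6 = 24.9 um

24.9 um


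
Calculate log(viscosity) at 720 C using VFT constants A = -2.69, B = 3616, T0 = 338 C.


VFT equation: log(eta) = A + B / (T - T0)
  T - T0 = 720 - 338 = 382
  B / (T - T0) = 3616 / 382 = 9.466
  log(eta) = -2.69 + 9.466 = 6.776

6.776


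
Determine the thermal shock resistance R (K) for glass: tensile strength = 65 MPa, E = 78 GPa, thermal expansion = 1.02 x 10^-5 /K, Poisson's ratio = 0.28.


Thermal shock resistance: R = sigma * (1 - nu) / (E * alpha)
  Numerator = 65 * (1 - 0.28) = 46.8
  Denominator = 78 * 1000 * (1.02 x 10^-5) = 0.7956
  R = 46.8 / 0.7956 = 58.8 K

58.8 K


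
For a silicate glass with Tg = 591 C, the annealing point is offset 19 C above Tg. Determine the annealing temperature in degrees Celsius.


The annealing temperature is Tg plus the offset:
  T_anneal = 591 + 19 = 610 C

610 C


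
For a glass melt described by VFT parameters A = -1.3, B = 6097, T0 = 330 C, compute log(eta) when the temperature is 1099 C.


VFT equation: log(eta) = A + B / (T - T0)
  T - T0 = 1099 - 330 = 769
  B / (T - T0) = 6097 / 769 = 7.928
  log(eta) = -1.3 + 7.928 = 6.628

6.628


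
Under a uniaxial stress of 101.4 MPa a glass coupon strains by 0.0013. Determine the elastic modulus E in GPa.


Young's modulus: E = stress / strain
  E = 101.4 MPa / 0.0013 = 78000 MPa
Convert to GPa: 78000 / 1000 = 78.0 GPa

78.0 GPa


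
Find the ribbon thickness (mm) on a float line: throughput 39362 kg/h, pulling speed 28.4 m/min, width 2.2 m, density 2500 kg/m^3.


Ribbon cross-section from mass balance:
  Volume rate = throughput / density = 39362 / 2500 = 15.7448 m^3/h
  thickness = volume rate / (speed * 60 * width), i.e.
  thickness = throughput / (60 * speed * width * density) * 1000
  thickness = 39362 / (60 * 28.4 * 2.2 * 2500) * 1000 = 4.2 mm

4.2 mm


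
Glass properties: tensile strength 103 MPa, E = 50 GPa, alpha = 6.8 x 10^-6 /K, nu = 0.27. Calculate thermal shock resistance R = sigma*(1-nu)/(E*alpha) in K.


Thermal shock resistance: R = sigma * (1 - nu) / (E * alpha)
  Numerator = 103 * (1 - 0.27) = 75.19
  Denominator = 50 * 1000 * (6.8 x 10^-6) = 0.34
  R = 75.19 / 0.34 = 221.1 K

221.1 K


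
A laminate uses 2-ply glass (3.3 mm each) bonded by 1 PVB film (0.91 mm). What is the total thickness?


Total thickness = glass contribution + PVB contribution
  Glass: 2 * 3.3 = 6.6 mm
  PVB: 1 * 0.91 = 0.91 mm
  Total = 6.6 + 0.91 = 7.51 mm

7.51 mm


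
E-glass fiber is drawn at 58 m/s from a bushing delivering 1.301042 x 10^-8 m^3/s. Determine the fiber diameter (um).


Cross-sectional area from continuity:
  A = Q / v = 1.301042 x 10^-8 / 58 = 2.243176 x 10^-10 m^2
Diameter from circular cross-section:
  d = sqrt(4A / pi) * 10^6 (m -> um)
  d = sqrt(4 * 2.243176 x 10^-10 / pi) * 10^6 = 16.9 um

16.9 um


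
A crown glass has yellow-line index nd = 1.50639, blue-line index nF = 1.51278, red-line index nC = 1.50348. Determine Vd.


Abbe number formula: Vd = (nd - 1) / (nF - nC)
  nd - 1 = 1.50639 - 1 = 0.50639
  nF - nC = 1.51278 - 1.50348 = 0.0093
  Vd = 0.50639 / 0.0093 = 54.45

54.45


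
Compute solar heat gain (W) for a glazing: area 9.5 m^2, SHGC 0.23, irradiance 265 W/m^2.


Solar heat gain: Q = Area * SHGC * Irradiance
  Q = 9.5 * 0.23 * 265 = 579 W

579 W


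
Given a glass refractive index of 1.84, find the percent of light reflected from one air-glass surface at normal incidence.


Fresnel reflectance at normal incidence:
  R = ((n - 1)/(n + 1))^2
  (n - 1)/(n + 1) = (1.84 - 1)/(1.84 + 1) = 0.295775
  R = 0.295775^2 = 0.0874829
  R(%) = 0.0874829 * 100 = 8.748%

8.748%


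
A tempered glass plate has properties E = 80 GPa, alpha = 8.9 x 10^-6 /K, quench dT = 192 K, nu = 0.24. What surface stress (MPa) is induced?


Tempering stress: sigma = E * alpha * dT / (1 - nu)
  E (MPa) = 80 * 1000 = 80000
  Numerator = 80000 * (8.9 x 10^-6) * 192 = 136.704
  Denominator = 1 - 0.24 = 0.76
  sigma = 136.704 / 0.76 = 179.9 MPa

179.9 MPa


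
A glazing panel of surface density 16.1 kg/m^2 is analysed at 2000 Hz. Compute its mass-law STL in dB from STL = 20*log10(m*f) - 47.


Mass law: STL = 20 * log10(m * f) - 47
  m * f = 16.1 * 2000 = 32200
  log10(32200) = 4.50786
  STL = 20 * 4.50786 - 47 = 90.1572 - 47 = 43.2 dB

43.2 dB


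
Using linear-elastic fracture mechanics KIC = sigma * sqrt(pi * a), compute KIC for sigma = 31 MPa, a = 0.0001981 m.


Fracture toughness: KIC = sigma * sqrt(pi * a)
  pi * a = pi * 0.0001981 = 0.00062235
  sqrt(pi * a) = 0.024947
  KIC = 31 * 0.024947 = 0.773 MPa*sqrt(m)

0.773 MPa*sqrt(m)


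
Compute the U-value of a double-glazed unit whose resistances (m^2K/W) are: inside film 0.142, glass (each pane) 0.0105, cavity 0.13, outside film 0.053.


Total thermal resistance (series):
  R_total = R_in + R_glass + R_air + R_glass + R_out
  R_total = 0.142 + 0.0105 + 0.13 + 0.0105 + 0.053 = 0.346 m^2K/W
U-value = 1 / R_total = 1 / 0.346 = 2.89 W/m^2K

2.89 W/m^2K


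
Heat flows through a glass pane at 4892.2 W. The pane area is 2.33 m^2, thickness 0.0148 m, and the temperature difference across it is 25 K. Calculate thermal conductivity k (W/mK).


Fourier's law rearranged: k = Q * t / (A * dT)
  Numerator = 4892.2 * 0.0148 = 72.40456
  Denominator = 2.33 * 25 = 58.25
  k = 72.40456 / 58.25 = 1.243 W/mK

1.243 W/mK


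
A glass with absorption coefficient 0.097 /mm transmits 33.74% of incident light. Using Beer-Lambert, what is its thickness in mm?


Rearrange T = exp(-alpha * thickness):
  thickness = -ln(T) / alpha
  T = 33.74/100 = 0.3374
  ln(T) = -1.08649
  -ln(T) = 1.08649
  thickness = 1.08649 / 0.097 = 11.2 mm

11.2 mm


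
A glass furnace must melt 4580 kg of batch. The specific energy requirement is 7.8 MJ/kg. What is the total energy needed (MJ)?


Total energy = mass * specific energy
  E = 4580 * 7.8 = 35724 MJ

35724 MJ


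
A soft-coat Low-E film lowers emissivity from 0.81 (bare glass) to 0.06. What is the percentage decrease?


Percentage reduction = (1 - coated/uncoated) * 100
  Ratio = 0.06 / 0.81 = 0.0741
  Reduction = (1 - 0.0741) * 100 = 92.6%

92.6%


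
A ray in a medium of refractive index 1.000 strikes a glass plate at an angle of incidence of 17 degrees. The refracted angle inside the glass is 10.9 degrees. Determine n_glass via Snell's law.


Apply Snell's law: n1 * sin(theta1) = n2 * sin(theta2)
  n2 = n1 * sin(theta1) / sin(theta2)
  sin(17) = 0.292372
  sin(10.9) = 0.189095
  n2 = 1.000 * 0.292372 / 0.189095 = 1.5462

1.5462


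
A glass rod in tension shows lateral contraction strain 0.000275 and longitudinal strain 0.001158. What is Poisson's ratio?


Poisson's ratio: nu = lateral strain / axial strain
  nu = 0.000275 / 0.001158 = 0.2375

0.2375


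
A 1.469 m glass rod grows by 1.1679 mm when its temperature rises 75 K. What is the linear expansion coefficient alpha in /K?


Rearrange dL = alpha * L0 * dT for alpha:
  alpha = dL / (L0 * dT)
  alpha = (1.1679 / 1000) / (1.469 * 75) = 0.0000106 /K = 1.06 x 10^-5 /K

1.06 x 10^-5 /K


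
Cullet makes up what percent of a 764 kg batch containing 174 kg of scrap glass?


Cullet ratio = (cullet mass / total batch mass) * 100
  Ratio = 174 / 764 * 100 = 22.77%

22.77%


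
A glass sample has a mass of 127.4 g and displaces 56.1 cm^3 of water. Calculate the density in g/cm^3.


Use the definition of density:
  rho = mass / volume
  rho = 127.4 / 56.1 = 2.271 g/cm^3

2.271 g/cm^3


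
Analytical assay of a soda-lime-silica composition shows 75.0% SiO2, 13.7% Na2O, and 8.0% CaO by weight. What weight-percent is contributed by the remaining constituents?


Sum the three major oxides:
  SiO2 + Na2O + CaO = 75.0 + 13.7 + 8.0 = 96.7%
Subtract from 100%:
  Others = 100 - 96.7 = 3.3%

3.3%


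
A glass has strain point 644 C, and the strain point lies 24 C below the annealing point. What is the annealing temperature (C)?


T_anneal = T_strain + gap:
  T_anneal = 644 + 24 = 668 C

668 C


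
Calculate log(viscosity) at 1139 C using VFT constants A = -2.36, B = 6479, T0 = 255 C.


VFT equation: log(eta) = A + B / (T - T0)
  T - T0 = 1139 - 255 = 884
  B / (T - T0) = 6479 / 884 = 7.329
  log(eta) = -2.36 + 7.329 = 4.969

4.969


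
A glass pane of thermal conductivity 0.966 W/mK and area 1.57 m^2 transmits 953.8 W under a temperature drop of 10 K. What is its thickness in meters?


Fourier's law: t = k * A * dT / Q
  t = 0.966 * 1.57 * 10 / 953.8
  t = 15.1662 / 953.8 = 0.0159 m

0.0159 m


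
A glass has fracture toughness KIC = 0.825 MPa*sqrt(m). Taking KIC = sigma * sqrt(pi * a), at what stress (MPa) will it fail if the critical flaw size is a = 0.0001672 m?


Rearrange KIC = sigma * sqrt(pi * a):
  sigma = KIC / sqrt(pi * a)
  sqrt(pi * 0.0001672) = 0.022919
  sigma = 0.825 / 0.022919 = 36.0 MPa

36.0 MPa


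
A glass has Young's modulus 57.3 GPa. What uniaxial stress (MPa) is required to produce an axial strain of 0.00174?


Rearrange E = sigma / epsilon:
  sigma = E * epsilon
  E (MPa) = 57.3 * 1000 = 57300
  sigma = 57300 * 0.00174 = 99.7 MPa

99.7 MPa


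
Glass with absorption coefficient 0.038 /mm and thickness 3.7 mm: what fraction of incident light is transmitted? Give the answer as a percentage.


Beer-Lambert law: T = exp(-alpha * thickness)
  exponent = -0.038 * 3.7 = -0.1406
  T = exp(-0.1406) = 0.8688
  Percentage = 0.8688 * 100 = 86.88%

86.88%


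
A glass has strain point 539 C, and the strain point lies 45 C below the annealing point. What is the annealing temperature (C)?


T_anneal = T_strain + gap:
  T_anneal = 539 + 45 = 584 C

584 C


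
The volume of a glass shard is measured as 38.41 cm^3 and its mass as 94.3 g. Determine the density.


Use the definition of density:
  rho = mass / volume
  rho = 94.3 / 38.41 = 2.455 g/cm^3

2.455 g/cm^3


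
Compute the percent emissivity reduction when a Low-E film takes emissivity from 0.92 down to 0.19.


Percentage reduction = (1 - coated/uncoated) * 100
  Ratio = 0.19 / 0.92 = 0.2065
  Reduction = (1 - 0.2065) * 100 = 79.3%

79.3%


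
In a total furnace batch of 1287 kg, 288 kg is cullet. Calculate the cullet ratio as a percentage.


Cullet ratio = (cullet mass / total batch mass) * 100
  Ratio = 288 / 1287 * 100 = 22.38%

22.38%


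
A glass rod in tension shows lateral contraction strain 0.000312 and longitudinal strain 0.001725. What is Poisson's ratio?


Poisson's ratio: nu = lateral strain / axial strain
  nu = 0.000312 / 0.001725 = 0.1809

0.1809


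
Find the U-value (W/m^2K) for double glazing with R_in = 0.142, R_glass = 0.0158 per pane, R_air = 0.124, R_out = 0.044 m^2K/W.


Total thermal resistance (series):
  R_total = R_in + R_glass + R_air + R_glass + R_out
  R_total = 0.142 + 0.0158 + 0.124 + 0.0158 + 0.044 = 0.3416 m^2K/W
U-value = 1 / R_total = 1 / 0.3416 = 2.927 W/m^2K

2.927 W/m^2K


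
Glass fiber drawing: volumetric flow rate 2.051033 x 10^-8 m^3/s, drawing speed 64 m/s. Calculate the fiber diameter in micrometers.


Cross-sectional area from continuity:
  A = Q / v = 2.051033 x 10^-8 / 64 = 3.204739 x 10^-10 m^2
Diameter from circular cross-section:
  d = sqrt(4A / pi) * 10^6 (m -> um)
  d = sqrt(4 * 3.204739 x 10^-10 / pi) * 10^6 = 20.2 um

20.2 um


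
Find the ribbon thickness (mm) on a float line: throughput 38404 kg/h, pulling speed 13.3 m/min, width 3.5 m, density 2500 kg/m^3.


Ribbon cross-section from mass balance:
  Volume rate = throughput / density = 38404 / 2500 = 15.3616 m^3/h
  thickness = volume rate / (speed * 60 * width), i.e.
  thickness = throughput / (60 * speed * width * density) * 1000
  thickness = 38404 / (60 * 13.3 * 3.5 * 2500) * 1000 = 5.5 mm

5.5 mm


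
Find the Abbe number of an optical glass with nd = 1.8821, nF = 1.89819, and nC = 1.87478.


Abbe number formula: Vd = (nd - 1) / (nF - nC)
  nd - 1 = 1.8821 - 1 = 0.8821
  nF - nC = 1.89819 - 1.87478 = 0.02341
  Vd = 0.8821 / 0.02341 = 37.68

37.68


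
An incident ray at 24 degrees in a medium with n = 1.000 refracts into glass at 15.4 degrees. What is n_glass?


Apply Snell's law: n1 * sin(theta1) = n2 * sin(theta2)
  n2 = n1 * sin(theta1) / sin(theta2)
  sin(24) = 0.406737
  sin(15.4) = 0.265556
  n2 = 1.000 * 0.406737 / 0.265556 = 1.5316

1.5316


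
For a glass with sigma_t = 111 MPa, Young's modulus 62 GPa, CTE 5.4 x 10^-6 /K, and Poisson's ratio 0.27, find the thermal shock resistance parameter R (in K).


Thermal shock resistance: R = sigma * (1 - nu) / (E * alpha)
  Numerator = 111 * (1 - 0.27) = 81.03
  Denominator = 62 * 1000 * (5.4 x 10^-6) = 0.3348
  R = 81.03 / 0.3348 = 242.0 K

242.0 K


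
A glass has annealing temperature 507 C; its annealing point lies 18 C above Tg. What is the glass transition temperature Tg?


Rearrange T_anneal = Tg + offset for Tg:
  Tg = T_anneal - offset = 507 - 18 = 489 C

489 C


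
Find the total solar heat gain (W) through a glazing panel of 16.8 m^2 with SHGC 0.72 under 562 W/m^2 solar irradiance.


Solar heat gain: Q = Area * SHGC * Irradiance
  Q = 16.8 * 0.72 * 562 = 6798 W

6798 W


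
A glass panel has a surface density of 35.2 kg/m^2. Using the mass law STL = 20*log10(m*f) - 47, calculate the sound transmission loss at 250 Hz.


Mass law: STL = 20 * log10(m * f) - 47
  m * f = 35.2 * 250 = 8800
  log10(8800) = 3.94448
  STL = 20 * 3.94448 - 47 = 78.8896 - 47 = 31.9 dB

31.9 dB


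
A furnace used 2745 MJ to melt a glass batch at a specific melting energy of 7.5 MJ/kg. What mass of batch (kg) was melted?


Rearrange E = m * s for m:
  m = E / s
  m = 2745 / 7.5 = 366.0 kg

366.0 kg


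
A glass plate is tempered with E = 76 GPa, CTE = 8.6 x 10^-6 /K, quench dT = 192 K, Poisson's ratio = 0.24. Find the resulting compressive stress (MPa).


Tempering stress: sigma = E * alpha * dT / (1 - nu)
  E (MPa) = 76 * 1000 = 76000
  Numerator = 76000 * (8.6 x 10^-6) * 192 = 125.4912
  Denominator = 1 - 0.24 = 0.76
  sigma = 125.4912 / 0.76 = 165.1 MPa

165.1 MPa


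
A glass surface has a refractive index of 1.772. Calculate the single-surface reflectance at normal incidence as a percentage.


Fresnel reflectance at normal incidence:
  R = ((n - 1)/(n + 1))^2
  (n - 1)/(n + 1) = (1.772 - 1)/(1.772 + 1) = 0.278499
  R = 0.278499^2 = 0.0775617
  R(%) = 0.0775617 * 100 = 7.756%

7.756%


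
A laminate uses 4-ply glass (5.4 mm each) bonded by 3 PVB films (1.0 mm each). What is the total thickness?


Total thickness = glass contribution + PVB contribution
  Glass: 4 * 5.4 = 21.6 mm
  PVB: 3 * 1.0 = 3.0 mm
  Total = 21.6 + 3.0 = 24.6 mm

24.6 mm


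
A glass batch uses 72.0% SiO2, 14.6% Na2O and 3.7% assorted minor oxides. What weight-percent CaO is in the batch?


Pieces sum to 100%:
  CaO = 100 - (SiO2 + Na2O + others)
  CaO = 100 - (72.0 + 14.6 + 3.7) = 9.7%

9.7%


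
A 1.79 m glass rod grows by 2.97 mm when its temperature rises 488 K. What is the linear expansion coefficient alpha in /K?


Rearrange dL = alpha * L0 * dT for alpha:
  alpha = dL / (L0 * dT)
  alpha = (2.97 / 1000) / (1.79 * 488) = 0.0000034 /K = 3.4 x 10^-6 /K

3.4 x 10^-6 /K


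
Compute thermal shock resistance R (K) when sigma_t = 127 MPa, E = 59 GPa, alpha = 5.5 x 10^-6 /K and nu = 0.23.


Thermal shock resistance: R = sigma * (1 - nu) / (E * alpha)
  Numerator = 127 * (1 - 0.23) = 97.79
  Denominator = 59 * 1000 * (5.5 x 10^-6) = 0.3245
  R = 97.79 / 0.3245 = 301.4 K

301.4 K


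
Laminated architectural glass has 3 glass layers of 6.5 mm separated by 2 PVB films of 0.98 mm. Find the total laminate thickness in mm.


Total thickness = glass contribution + PVB contribution
  Glass: 3 * 6.5 = 19.5 mm
  PVB: 2 * 0.98 = 1.96 mm
  Total = 19.5 + 1.96 = 21.46 mm

21.46 mm


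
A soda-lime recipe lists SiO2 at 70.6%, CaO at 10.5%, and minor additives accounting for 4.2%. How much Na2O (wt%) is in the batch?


Pieces sum to 100%:
  Na2O = 100 - (SiO2 + CaO + others)
  Na2O = 100 - (70.6 + 10.5 + 4.2) = 14.7%

14.7%


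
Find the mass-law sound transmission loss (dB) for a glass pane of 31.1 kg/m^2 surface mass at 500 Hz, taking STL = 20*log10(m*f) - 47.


Mass law: STL = 20 * log10(m * f) - 47
  m * f = 31.1 * 500 = 15550
  log10(15550) = 4.19173
  STL = 20 * 4.19173 - 47 = 83.8346 - 47 = 36.8 dB

36.8 dB


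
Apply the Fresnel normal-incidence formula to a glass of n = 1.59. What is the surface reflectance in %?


Fresnel reflectance at normal incidence:
  R = ((n - 1)/(n + 1))^2
  (n - 1)/(n + 1) = (1.59 - 1)/(1.59 + 1) = 0.227799
  R = 0.227799^2 = 0.0518924
  R(%) = 0.0518924 * 100 = 5.189%

5.189%


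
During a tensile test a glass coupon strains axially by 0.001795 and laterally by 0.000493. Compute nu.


Poisson's ratio: nu = lateral strain / axial strain
  nu = 0.000493 / 0.001795 = 0.2747

0.2747


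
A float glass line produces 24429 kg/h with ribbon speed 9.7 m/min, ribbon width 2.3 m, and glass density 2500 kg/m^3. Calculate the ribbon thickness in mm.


Ribbon cross-section from mass balance:
  Volume rate = throughput / density = 24429 / 2500 = 9.7716 m^3/h
  thickness = volume rate / (speed * 60 * width), i.e.
  thickness = throughput / (60 * speed * width * density) * 1000
  thickness = 24429 / (60 * 9.7 * 2.3 * 2500) * 1000 = 7.3 mm

7.3 mm


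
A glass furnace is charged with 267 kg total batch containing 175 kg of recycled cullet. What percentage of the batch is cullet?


Cullet ratio = (cullet mass / total batch mass) * 100
  Ratio = 175 / 267 * 100 = 65.54%

65.54%


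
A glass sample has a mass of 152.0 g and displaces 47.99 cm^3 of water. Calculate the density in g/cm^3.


Use the definition of density:
  rho = mass / volume
  rho = 152.0 / 47.99 = 3.167 g/cm^3

3.167 g/cm^3


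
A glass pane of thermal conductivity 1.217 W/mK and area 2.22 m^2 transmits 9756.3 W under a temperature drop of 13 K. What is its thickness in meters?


Fourier's law: t = k * A * dT / Q
  t = 1.217 * 2.22 * 13 / 9756.3
  t = 35.12262 / 9756.3 = 0.0036 m

0.0036 m


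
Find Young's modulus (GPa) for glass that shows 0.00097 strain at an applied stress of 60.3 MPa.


Young's modulus: E = stress / strain
  E = 60.3 MPa / 0.00097 = 62164.95 MPa
Convert to GPa: 62164.95 / 1000 = 62.16 GPa

62.16 GPa


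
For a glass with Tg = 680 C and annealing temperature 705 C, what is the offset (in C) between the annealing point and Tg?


Offset = T_anneal - Tg:
  offset = 705 - 680 = 25 C

25 C


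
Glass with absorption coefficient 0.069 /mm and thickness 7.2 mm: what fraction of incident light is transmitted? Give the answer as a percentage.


Beer-Lambert law: T = exp(-alpha * thickness)
  exponent = -0.069 * 7.2 = -0.4968
  T = exp(-0.4968) = 0.6085
  Percentage = 0.6085 * 100 = 60.85%

60.85%


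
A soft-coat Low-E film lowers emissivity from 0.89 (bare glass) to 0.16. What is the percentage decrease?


Percentage reduction = (1 - coated/uncoated) * 100
  Ratio = 0.16 / 0.89 = 0.1798
  Reduction = (1 - 0.1798) * 100 = 82.0%

82.0%


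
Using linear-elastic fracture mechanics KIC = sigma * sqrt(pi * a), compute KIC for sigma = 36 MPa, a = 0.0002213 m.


Fracture toughness: KIC = sigma * sqrt(pi * a)
  pi * a = pi * 0.0002213 = 0.000695234
  sqrt(pi * a) = 0.026367
  KIC = 36 * 0.026367 = 0.949 MPa*sqrt(m)

0.949 MPa*sqrt(m)


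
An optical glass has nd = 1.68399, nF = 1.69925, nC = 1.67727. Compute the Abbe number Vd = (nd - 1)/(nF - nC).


Abbe number formula: Vd = (nd - 1) / (nF - nC)
  nd - 1 = 1.68399 - 1 = 0.68399
  nF - nC = 1.69925 - 1.67727 = 0.02198
  Vd = 0.68399 / 0.02198 = 31.12

31.12


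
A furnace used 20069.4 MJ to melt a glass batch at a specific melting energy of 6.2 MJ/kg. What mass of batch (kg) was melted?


Rearrange E = m * s for m:
  m = E / s
  m = 20069.4 / 6.2 = 3237.0 kg

3237.0 kg


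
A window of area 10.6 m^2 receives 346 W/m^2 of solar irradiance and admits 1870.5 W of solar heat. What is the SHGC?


Rearrange Q = Area * SHGC * Irradiance:
  SHGC = Q / (Area * Irradiance)
  SHGC = 1870.5 / (10.6 * 346) = 0.51

0.51


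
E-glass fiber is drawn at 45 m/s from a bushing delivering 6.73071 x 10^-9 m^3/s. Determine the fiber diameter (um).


Cross-sectional area from continuity:
  A = Q / v = 6.73071 x 10^-9 / 45 = 1.495713 x 10^-10 m^2
Diameter from circular cross-section:
  d = sqrt(4A / pi) * 10^6 (m -> um)
  d = sqrt(4 * 1.495713 x 10^-10 / pi) * 10^6 = 13.8 um

13.8 um


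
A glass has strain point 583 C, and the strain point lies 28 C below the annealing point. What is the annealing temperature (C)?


T_anneal = T_strain + gap:
  T_anneal = 583 + 28 = 611 C

611 C


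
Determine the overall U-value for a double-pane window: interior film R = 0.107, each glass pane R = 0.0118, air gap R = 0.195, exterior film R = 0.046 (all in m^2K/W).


Total thermal resistance (series):
  R_total = R_in + R_glass + R_air + R_glass + R_out
  R_total = 0.107 + 0.0118 + 0.195 + 0.0118 + 0.046 = 0.3716 m^2K/W
U-value = 1 / R_total = 1 / 0.3716 = 2.691 W/m^2K

2.691 W/m^2K


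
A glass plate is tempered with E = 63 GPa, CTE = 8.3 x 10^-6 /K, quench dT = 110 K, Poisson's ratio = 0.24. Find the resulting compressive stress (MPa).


Tempering stress: sigma = E * alpha * dT / (1 - nu)
  E (MPa) = 63 * 1000 = 63000
  Numerator = 63000 * (8.3 x 10^-6) * 110 = 57.519
  Denominator = 1 - 0.24 = 0.76
  sigma = 57.519 / 0.76 = 75.7 MPa

75.7 MPa


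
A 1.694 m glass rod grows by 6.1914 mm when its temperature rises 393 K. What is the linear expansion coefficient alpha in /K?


Rearrange dL = alpha * L0 * dT for alpha:
  alpha = dL / (L0 * dT)
  alpha = (6.1914 / 1000) / (1.694 * 393) = 0.0000093 /K = 9.3 x 10^-6 /K

9.3 x 10^-6 /K


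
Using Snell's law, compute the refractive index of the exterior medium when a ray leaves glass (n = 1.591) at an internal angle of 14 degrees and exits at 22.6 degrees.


Apply Snell's law: n1 * sin(theta1) = n2 * sin(theta2)
  n2 = n1 * sin(theta1) / sin(theta2)
  sin(14) = 0.241922
  sin(22.6) = 0.384295
  n2 = 1.591 * 0.241922 / 0.384295 = 1.0016

1.0016


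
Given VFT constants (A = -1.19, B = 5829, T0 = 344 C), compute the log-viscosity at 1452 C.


VFT equation: log(eta) = A + B / (T - T0)
  T - T0 = 1452 - 344 = 1108
  B / (T - T0) = 5829 / 1108 = 5.261
  log(eta) = -1.19 + 5.261 = 4.071

4.071


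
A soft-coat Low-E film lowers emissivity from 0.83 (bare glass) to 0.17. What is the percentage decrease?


Percentage reduction = (1 - coated/uncoated) * 100
  Ratio = 0.17 / 0.83 = 0.2048
  Reduction = (1 - 0.2048) * 100 = 79.5%

79.5%


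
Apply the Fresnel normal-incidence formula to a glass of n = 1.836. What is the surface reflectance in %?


Fresnel reflectance at normal incidence:
  R = ((n - 1)/(n + 1))^2
  (n - 1)/(n + 1) = (1.836 - 1)/(1.836 + 1) = 0.294781
  R = 0.294781^2 = 0.0868958
  R(%) = 0.0868958 * 100 = 8.69%

8.69%


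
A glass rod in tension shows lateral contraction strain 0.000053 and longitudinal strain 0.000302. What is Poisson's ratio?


Poisson's ratio: nu = lateral strain / axial strain
  nu = 0.000053 / 0.000302 = 0.1755

0.1755


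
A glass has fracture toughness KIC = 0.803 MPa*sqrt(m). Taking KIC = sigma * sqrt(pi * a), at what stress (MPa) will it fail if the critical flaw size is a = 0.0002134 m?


Rearrange KIC = sigma * sqrt(pi * a):
  sigma = KIC / sqrt(pi * a)
  sqrt(pi * 0.0002134) = 0.025892
  sigma = 0.803 / 0.025892 = 31.01 MPa

31.01 MPa


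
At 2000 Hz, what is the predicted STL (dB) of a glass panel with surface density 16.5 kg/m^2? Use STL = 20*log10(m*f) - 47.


Mass law: STL = 20 * log10(m * f) - 47
  m * f = 16.5 * 2000 = 33000
  log10(33000) = 4.51851
  STL = 20 * 4.51851 - 47 = 90.3702 - 47 = 43.4 dB

43.4 dB


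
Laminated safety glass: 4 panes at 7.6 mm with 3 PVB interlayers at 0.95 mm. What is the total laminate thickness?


Total thickness = glass contribution + PVB contribution
  Glass: 4 * 7.6 = 30.4 mm
  PVB: 3 * 0.95 = 2.85 mm
  Total = 30.4 + 2.85 = 33.25 mm

33.25 mm


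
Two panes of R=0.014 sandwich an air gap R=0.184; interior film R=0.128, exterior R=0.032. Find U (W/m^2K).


Total thermal resistance (series):
  R_total = R_in + R_glass + R_air + R_glass + R_out
  R_total = 0.128 + 0.014 + 0.184 + 0.014 + 0.032 = 0.372 m^2K/W
U-value = 1 / R_total = 1 / 0.372 = 2.688 W/m^2K

2.688 W/m^2K


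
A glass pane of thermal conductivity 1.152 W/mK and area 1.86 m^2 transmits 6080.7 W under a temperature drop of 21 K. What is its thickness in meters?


Fourier's law: t = k * A * dT / Q
  t = 1.152 * 1.86 * 21 / 6080.7
  t = 44.99712 / 6080.7 = 0.0074 m

0.0074 m


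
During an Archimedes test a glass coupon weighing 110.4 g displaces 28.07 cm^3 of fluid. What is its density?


Use the definition of density:
  rho = mass / volume
  rho = 110.4 / 28.07 = 3.933 g/cm^3

3.933 g/cm^3


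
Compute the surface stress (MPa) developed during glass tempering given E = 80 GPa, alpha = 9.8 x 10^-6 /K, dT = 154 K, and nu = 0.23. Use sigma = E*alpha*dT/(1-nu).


Tempering stress: sigma = E * alpha * dT / (1 - nu)
  E (MPa) = 80 * 1000 = 80000
  Numerator = 80000 * (9.8 x 10^-6) * 154 = 120.736
  Denominator = 1 - 0.23 = 0.77
  sigma = 120.736 / 0.77 = 156.8 MPa

156.8 MPa


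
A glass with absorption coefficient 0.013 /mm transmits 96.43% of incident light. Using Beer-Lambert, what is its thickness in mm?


Rearrange T = exp(-alpha * thickness):
  thickness = -ln(T) / alpha
  T = 96.43/100 = 0.9643
  ln(T) = -0.03635
  -ln(T) = 0.03635
  thickness = 0.03635 / 0.013 = 2.8 mm

2.8 mm


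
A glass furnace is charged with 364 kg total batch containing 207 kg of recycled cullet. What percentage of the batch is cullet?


Cullet ratio = (cullet mass / total batch mass) * 100
  Ratio = 207 / 364 * 100 = 56.87%

56.87%


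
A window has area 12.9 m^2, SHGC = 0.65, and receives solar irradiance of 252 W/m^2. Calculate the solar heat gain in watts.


Solar heat gain: Q = Area * SHGC * Irradiance
  Q = 12.9 * 0.65 * 252 = 2113 W

2113 W


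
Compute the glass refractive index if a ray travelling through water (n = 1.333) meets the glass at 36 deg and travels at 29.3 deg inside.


Apply Snell's law: n1 * sin(theta1) = n2 * sin(theta2)
  n2 = n1 * sin(theta1) / sin(theta2)
  sin(36) = 0.587785
  sin(29.3) = 0.489382
  n2 = 1.333 * 0.587785 / 0.489382 = 1.601

1.601


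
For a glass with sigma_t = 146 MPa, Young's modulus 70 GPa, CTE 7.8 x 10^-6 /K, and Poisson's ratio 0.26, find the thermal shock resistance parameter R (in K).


Thermal shock resistance: R = sigma * (1 - nu) / (E * alpha)
  Numerator = 146 * (1 - 0.26) = 108.04
  Denominator = 70 * 1000 * (7.8 x 10^-6) = 0.546
  R = 108.04 / 0.546 = 197.9 K

197.9 K


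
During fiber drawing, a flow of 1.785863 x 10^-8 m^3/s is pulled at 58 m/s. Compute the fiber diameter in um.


Cross-sectional area from continuity:
  A = Q / v = 1.785863 x 10^-8 / 58 = 3.079074 x 10^-10 m^2
Diameter from circular cross-section:
  d = sqrt(4A / pi) * 10^6 (m -> um)
  d = sqrt(4 * 3.079074 x 10^-10 / pi) * 10^6 = 19.8 um

19.8 um


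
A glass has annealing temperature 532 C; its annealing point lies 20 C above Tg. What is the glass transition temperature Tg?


Rearrange T_anneal = Tg + offset for Tg:
  Tg = T_anneal - offset = 532 - 20 = 512 C

512 C


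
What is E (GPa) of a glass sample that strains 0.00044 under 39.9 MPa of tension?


Young's modulus: E = stress / strain
  E = 39.9 MPa / 0.00044 = 90681.82 MPa
Convert to GPa: 90681.82 / 1000 = 90.68 GPa

90.68 GPa
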